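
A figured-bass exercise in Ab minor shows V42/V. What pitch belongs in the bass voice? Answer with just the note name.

Ab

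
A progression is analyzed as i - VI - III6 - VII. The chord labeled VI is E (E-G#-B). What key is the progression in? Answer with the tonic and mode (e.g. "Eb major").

G# minor

The anchor chord is a major triad on E, labeled VI.
VI on E implies E is the submediant; that puts the tonic at G#, and the uppercase numeral fits minor mode.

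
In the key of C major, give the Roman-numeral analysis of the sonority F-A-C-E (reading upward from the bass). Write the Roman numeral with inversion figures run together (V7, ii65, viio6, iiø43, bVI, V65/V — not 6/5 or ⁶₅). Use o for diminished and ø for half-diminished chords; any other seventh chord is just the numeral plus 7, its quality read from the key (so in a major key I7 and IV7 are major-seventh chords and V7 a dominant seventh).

IV7

Stacked in thirds the chord is F-A-C-E: a major seventh chord on F.
In C major, F is the subdominant; the diatonic major seventh chord there is IV7.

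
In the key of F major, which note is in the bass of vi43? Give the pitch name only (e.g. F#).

A

vi in F major has root D; the chord is D-F-A-C.
The figure 43 means second inversion — the fifth is in the bass.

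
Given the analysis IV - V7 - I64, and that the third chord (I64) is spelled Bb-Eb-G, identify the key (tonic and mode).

Eb major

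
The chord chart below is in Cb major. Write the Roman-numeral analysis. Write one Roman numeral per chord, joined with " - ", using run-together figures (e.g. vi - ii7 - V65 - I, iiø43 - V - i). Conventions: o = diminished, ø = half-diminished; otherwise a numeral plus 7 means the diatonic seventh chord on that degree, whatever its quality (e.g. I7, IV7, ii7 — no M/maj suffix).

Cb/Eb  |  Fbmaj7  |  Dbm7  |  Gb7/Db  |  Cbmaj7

I6 - IV7 - ii7 - V43 - I7

Cb/Eb: root Cb is the tonic; major triad there is I6.
Fbmaj7 has root Fb, degree 4 in Cb major, so IV7.
Dbm7: minor seventh chord on Db = scale degree 2 → ii7.
Gb7/Db: dominant seventh chord on Gb = scale degree 5 → V43.
Cbmaj7: major seventh chord on Cb = scale degree 1 → I7.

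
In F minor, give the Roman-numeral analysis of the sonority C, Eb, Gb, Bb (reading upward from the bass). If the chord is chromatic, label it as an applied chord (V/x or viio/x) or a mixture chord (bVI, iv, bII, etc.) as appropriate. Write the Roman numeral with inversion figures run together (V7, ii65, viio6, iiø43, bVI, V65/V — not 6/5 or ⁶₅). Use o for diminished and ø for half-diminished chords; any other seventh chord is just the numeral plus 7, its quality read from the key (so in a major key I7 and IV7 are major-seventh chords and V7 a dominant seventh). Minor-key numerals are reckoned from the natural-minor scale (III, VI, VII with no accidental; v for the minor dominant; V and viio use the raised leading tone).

viiø7/VI

The pitches C-Eb-Gb-Bb form a half-diminished seventh chord rooted on C.
C sits a half step below Db (VI in F minor); a diminished chord there is the applied leading-tone chord of VI.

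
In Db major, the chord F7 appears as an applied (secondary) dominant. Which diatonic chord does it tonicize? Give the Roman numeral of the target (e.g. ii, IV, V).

The chord is a dominant seventh chord on F.
A dominant resolves down a perfect fifth: F → Bb. In Db major, Bb is scale degree 6, i.e. vi.

vi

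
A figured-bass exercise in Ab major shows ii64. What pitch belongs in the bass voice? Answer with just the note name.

ii in Ab major has root Bb; the chord is Bb-Db-F.
The figure 64 means second inversion — the fifth is in the bass.

F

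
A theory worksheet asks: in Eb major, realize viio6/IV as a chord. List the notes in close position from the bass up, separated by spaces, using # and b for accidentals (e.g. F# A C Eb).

The slash marks an applied leading-tone chord: viio of IV. In Eb major, IV is Ab, so the leading tone to it is G, a half step below.
Building a diminished triad on G gives G-Bb-Db.
With the 6 figure the chord is in first inversion; from the bass Bb upward in close position it reads Bb-Db-G.

Bb Db G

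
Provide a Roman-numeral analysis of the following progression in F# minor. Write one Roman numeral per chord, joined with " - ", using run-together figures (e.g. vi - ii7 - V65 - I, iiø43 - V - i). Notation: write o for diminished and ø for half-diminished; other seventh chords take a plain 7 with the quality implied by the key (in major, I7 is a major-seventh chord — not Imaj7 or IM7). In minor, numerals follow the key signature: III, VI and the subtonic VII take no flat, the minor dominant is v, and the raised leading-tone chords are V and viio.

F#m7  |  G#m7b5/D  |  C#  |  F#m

F#m7 has root F#, degree 1 in F# minor, so i7.
G#m7b5/D: half-diminished seventh chord on G# = scale degree 2 → iiø43.
C# has root C#, degree 5 in F# minor, so V.
F#m: minor triad on F# = scale degree 1 → i.

i7 - iiø43 - V - i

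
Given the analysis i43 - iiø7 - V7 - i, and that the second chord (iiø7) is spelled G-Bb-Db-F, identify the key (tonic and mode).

The chord Gm7b5 is a half-diminished seventh chord rooted on G; its label is iiø7.
If G is scale degree 2 and the mode makes that degree carry a half-diminished seventh chord, the tonic is F and the mode is minor.

F minor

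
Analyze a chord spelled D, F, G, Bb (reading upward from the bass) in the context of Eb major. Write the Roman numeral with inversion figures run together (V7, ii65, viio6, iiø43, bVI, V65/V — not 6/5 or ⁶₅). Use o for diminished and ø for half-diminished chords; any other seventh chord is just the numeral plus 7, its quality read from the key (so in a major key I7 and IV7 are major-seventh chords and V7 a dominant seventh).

iii43

Stacked in thirds the chord is G-Bb-D-F: a minor seventh chord on G.
G is scale degree 3 in Eb major, and a minor seventh chord on that degree is written iii7.
With D in the bass the chord is in second inversion, so the figured bass is 43.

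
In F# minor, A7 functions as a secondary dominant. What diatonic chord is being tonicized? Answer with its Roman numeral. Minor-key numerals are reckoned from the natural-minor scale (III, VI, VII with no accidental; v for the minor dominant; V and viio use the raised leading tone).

VI

The chord is a dominant seventh chord on A.
A dominant resolves down a perfect fifth: A → D. In F# minor, D is scale degree 6, i.e. VI.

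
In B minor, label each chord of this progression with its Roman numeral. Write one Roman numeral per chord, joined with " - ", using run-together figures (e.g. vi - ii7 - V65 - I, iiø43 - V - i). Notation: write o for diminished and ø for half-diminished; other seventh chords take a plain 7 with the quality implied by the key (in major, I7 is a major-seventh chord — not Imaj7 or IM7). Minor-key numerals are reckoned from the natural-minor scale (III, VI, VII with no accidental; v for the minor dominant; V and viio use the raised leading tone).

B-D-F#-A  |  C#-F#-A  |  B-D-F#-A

i7 - v64 - i7

B-D-F#-A has root B, degree 1 in B minor, so i7.
C#-F#-A: minor triad on F# = scale degree 5 → v64.
B-D-F#-A: root B is the tonic; minor seventh chord there is i7.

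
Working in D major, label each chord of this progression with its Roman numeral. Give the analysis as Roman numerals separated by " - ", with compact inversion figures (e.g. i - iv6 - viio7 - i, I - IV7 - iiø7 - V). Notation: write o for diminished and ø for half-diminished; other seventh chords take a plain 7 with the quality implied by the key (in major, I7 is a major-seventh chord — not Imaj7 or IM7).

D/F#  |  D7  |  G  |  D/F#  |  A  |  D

D/F#: root D is the tonic; major triad there is I6.
D7 is the secondary dominant of IV (dominant seventh chord on D): V7/IV.
G: major triad on G = scale degree 4 → IV.
D/F# has root D, degree 1 in D major, so I6.
A: major triad on A = scale degree 5 → V.
D: major triad on D = scale degree 1 → I.

I6 - V7/IV - IV - I6 - V - I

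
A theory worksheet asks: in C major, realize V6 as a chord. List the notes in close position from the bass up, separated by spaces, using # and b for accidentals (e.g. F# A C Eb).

The numeral's case and figure indicate a major triad. In C major its root, the dominant, is G.
That chord is spelled G-B-D.
With the 6 figure the chord is in first inversion; from the bass B upward in close position it reads B-D-G.

B D G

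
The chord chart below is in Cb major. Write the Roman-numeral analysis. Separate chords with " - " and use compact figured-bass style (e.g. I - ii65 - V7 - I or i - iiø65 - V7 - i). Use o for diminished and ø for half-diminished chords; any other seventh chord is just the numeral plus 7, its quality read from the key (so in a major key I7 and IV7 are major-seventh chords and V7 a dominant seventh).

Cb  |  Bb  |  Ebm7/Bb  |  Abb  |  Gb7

Cb has root Cb, degree 1 in Cb major, so I.
Bb is the secondary dominant of iii (major triad on Bb): V/iii.
Ebm7/Bb: minor seventh chord on Eb = scale degree 3 → iii43.
Abb is non-diatonic — bVI, a mixture chord from Cb minor.
Gb7: root Gb is the dominant; dominant seventh chord there is V7.

I - V/iii - iii43 - bVI - V7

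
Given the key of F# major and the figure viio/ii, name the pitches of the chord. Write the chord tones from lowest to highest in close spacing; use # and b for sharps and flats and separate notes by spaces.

viio/ii is a secondary leading-tone chord. The target ii is G# in F# major; the applied chord is rooted a semitone below, on F##.
Building a diminished triad on F## gives F##-A#-C#.

F## A# C#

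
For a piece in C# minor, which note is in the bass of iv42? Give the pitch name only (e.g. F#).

E

iv in C# minor has root F#; the chord is F#-A-C#-E.
The figure 42 means third inversion — the seventh is in the bass.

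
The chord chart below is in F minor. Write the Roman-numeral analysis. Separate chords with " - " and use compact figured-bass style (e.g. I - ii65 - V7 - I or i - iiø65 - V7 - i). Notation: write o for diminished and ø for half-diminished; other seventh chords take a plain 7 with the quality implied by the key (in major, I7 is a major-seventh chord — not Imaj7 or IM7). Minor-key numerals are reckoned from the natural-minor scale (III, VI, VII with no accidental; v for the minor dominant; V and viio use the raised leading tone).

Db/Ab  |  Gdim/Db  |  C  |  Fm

Db/Ab has root Db, degree 6 in F minor, so VI64.
Gdim/Db: root G is the supertonic; diminished triad there is iio64.
C has root C, degree 5 in F minor, so V.
Fm has root F, degree 1 in F minor, so i.

VI64 - iio64 - V - i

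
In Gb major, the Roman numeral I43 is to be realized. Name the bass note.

I in Gb major has root Gb; the chord is Gb-Bb-Db-F.
The figure 43 means second inversion — the fifth is in the bass.

Db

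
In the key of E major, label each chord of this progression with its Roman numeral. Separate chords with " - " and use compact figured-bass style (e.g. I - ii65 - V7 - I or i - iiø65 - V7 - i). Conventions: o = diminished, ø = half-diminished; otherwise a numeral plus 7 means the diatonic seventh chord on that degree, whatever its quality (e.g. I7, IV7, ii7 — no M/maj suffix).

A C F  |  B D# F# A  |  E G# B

A-C-F is non-diatonic — a major triad on the lowered supertonic (F): the Neapolitan sixth, bII6 (third, A, in the bass — hence the 6).
B-D#-F#-A has root B, degree 5 in E major, so V7.
E-G#-B: major triad on E = scale degree 1 → I.

bII6 - V7 - I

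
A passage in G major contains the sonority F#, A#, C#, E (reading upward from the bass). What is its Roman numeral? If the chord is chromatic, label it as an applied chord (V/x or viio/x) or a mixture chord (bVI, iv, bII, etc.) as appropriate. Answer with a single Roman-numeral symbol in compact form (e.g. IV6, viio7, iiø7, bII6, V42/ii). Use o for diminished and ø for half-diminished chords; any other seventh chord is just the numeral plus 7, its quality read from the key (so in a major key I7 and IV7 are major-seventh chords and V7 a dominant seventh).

V7/iii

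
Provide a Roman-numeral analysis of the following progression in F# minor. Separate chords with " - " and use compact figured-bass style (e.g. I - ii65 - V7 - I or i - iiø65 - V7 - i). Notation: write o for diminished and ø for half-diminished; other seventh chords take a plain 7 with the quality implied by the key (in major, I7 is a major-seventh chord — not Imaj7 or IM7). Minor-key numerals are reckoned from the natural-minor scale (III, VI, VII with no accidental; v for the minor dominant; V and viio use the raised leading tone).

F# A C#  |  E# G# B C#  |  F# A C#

F#-A-C#: minor triad on F# = scale degree 1 → i.
E#-G#-B-C#: root C# is the dominant; dominant seventh chord there is V65.
F#-A-C# has root F#, degree 1 in F# minor, so i.

i - V65 - i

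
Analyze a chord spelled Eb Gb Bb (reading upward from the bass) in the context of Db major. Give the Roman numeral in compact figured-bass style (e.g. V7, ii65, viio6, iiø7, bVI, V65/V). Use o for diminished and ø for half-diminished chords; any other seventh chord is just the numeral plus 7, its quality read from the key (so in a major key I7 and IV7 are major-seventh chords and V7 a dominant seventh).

ii

The pitches Eb-Gb-Bb form a minor triad rooted on Eb.
In Db major, Eb is the supertonic; the diatonic minor triad there is ii.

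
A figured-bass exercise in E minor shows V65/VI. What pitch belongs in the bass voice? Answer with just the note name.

B

The applied chord V65/VI is rooted on G: G-B-D-F.
The figure 65 means first inversion — the third is in the bass.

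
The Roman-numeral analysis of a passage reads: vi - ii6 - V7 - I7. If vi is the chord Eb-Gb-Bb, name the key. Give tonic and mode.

vi is given as Eb-Gb-Bb — a minor triad with root Eb.
If Eb is scale degree 6 and the mode makes that degree carry a minor triad, the tonic is Gb and the mode is major.

Gb major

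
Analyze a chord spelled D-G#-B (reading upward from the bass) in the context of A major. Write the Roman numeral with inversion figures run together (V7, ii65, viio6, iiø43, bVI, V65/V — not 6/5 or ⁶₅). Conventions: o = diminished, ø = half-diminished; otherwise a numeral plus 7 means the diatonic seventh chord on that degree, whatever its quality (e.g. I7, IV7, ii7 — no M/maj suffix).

The pitches G#-B-D form a diminished triad rooted on G#.
G# is scale degree 7 in A major, and a diminished triad on that degree is written viio.
With D in the bass the chord is in second inversion, so the figured bass is 64.

viio64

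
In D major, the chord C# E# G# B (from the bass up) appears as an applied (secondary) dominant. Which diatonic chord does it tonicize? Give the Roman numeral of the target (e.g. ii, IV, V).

The chord is a dominant seventh chord on C#.
A dominant resolves down a perfect fifth: C# → F#. In D major, F# is scale degree 3, i.e. iii.

iii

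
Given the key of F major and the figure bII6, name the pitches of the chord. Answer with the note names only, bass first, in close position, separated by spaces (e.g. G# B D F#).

bII6 is the Neapolitan sixth — a major triad on the lowered second degree, here in its customary first inversion. In F major that root is Gb.
So the chord is Gb-Bb-Db.
With the 6 figure the chord is in first inversion; from the bass Bb upward in close position it reads Bb-Db-Gb.

Bb Db Gb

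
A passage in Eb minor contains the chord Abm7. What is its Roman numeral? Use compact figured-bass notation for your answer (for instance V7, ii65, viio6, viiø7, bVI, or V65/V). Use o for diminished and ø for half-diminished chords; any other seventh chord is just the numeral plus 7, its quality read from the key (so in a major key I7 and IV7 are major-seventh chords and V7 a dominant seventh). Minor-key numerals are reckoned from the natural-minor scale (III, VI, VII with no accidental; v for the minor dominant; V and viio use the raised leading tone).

The pitches Ab-Cb-Eb-Gb form a minor seventh chord rooted on Ab.
In Eb minor, Ab is the subdominant; the diatonic minor seventh chord there is iv7.

iv7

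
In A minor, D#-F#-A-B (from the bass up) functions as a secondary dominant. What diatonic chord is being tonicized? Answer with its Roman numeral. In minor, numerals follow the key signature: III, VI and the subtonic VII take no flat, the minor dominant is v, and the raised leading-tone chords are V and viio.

The chord is a dominant seventh chord on B.
A dominant resolves down a perfect fifth: B → E. In A minor, E is scale degree 5, i.e. V.

V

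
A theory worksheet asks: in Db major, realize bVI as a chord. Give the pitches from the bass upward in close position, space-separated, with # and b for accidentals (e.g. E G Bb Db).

Bbb Db Fb

Scale degree 6 in Db major is Bb; lowering it a half step gives Bbb. bVI is a major triad on the lowered sixth degree, borrowed from the parallel minor.
So the chord is Bbb-Db-Fb, a major triad.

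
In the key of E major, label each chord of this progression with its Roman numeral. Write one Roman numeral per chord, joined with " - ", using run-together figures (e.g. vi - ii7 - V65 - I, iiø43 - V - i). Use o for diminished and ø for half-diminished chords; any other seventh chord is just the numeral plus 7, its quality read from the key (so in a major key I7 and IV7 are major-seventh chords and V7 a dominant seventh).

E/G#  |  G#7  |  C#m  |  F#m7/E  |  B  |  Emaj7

E/G#: major triad on E = scale degree 1 → I6.
G#7 is the secondary dominant of vi (dominant seventh chord on G#): V7/vi.
C#m has root C#, degree 6 in E major, so vi.
F#m7/E has root F#, degree 2 in E major, so ii42.
B: root B is the dominant; major triad there is V.
Emaj7: major seventh chord on E = scale degree 1 → I7.

I6 - V7/vi - vi - ii42 - V - I7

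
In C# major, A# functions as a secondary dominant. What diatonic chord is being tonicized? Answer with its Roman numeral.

ii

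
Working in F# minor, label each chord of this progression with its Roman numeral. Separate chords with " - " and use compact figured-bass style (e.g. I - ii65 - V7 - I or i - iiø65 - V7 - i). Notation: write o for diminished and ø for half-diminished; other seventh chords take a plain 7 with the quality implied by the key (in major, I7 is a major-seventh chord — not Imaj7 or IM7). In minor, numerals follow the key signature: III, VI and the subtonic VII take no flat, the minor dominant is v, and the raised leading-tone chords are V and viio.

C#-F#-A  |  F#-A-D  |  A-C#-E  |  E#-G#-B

i64 - VI6 - III - viio

C#-F#-A: root F# is the tonic; minor triad there is i64.
F#-A-D: major triad on D = scale degree 6 → VI6.
A-C#-E: root A is the mediant; major triad there is III.
E#-G#-B: diminished triad on E# = scale degree 7 → viio.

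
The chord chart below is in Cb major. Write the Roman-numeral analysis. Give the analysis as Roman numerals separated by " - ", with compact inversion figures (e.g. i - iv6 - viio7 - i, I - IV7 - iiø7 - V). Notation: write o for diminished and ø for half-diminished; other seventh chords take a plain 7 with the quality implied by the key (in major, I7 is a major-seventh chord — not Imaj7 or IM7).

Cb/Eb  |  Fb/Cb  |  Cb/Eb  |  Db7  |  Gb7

I6 - IV64 - I6 - V7/V - V7

Cb/Eb has root Cb, degree 1 in Cb major, so I6.
Fb/Cb has root Fb, degree 4 in Cb major, so IV64.
Cb/Eb: major triad on Cb = scale degree 1 → I6.
Db7: chromatic; Db is V of V, so V7/V.
Gb7: root Gb is the dominant; dominant seventh chord there is V7.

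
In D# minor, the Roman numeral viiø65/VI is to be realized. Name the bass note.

C#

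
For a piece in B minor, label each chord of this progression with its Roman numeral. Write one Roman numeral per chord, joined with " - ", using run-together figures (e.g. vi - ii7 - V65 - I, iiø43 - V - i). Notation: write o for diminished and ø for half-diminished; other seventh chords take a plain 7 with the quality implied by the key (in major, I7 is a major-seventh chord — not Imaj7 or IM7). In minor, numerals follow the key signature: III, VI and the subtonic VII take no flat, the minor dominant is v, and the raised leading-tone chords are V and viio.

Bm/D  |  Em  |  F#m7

i6 - iv - v7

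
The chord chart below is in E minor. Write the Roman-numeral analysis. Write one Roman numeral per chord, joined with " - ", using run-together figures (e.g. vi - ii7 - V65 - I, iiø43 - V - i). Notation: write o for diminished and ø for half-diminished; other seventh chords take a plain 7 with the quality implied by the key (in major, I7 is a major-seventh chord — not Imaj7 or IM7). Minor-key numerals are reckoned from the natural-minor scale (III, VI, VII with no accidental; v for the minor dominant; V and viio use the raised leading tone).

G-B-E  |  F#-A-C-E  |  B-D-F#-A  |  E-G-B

i6 - iiø7 - v7 - i

G-B-E has root E, degree 1 in E minor, so i6.
F#-A-C-E: half-diminished seventh chord on F# = scale degree 2 → iiø7.
B-D-F#-A: root B is the dominant; minor seventh chord there is v7.
E-G-B: root E is the tonic; minor triad there is i.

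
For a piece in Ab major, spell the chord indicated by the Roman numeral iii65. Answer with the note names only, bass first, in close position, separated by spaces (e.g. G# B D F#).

The numeral's case and figure indicate a minor seventh chord. In Ab major its root, the third degree, is C.
Stacking thirds from C gives C-Eb-G-Bb.
With the 65 figure the chord is in first inversion; from the bass Eb upward in close position it reads Eb-G-Bb-C.

Eb G Bb C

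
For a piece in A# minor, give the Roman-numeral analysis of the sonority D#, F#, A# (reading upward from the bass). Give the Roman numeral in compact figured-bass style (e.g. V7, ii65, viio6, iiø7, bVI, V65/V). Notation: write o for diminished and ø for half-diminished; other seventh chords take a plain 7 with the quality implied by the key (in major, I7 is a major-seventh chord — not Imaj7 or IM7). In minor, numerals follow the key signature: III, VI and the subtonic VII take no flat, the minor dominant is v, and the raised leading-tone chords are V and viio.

iv

The pitches D#-F#-A# form a minor triad rooted on D#.
In A# minor, D# is the subdominant; the diatonic minor triad there is iv.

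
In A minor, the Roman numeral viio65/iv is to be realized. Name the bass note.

The applied chord viio65/iv is rooted on C#: C#-E-G-Bb.
The figure 65 means first inversion — the third is in the bass.

E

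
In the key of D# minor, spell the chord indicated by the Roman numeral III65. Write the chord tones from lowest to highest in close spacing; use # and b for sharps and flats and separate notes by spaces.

A# C# E# F#

The numeral's case and figure indicate a major seventh chord. In D# minor its root, the mediant, is F#.
Stacking thirds from F# gives F#-A#-C#-E#.
With the 65 figure the chord is in first inversion; from the bass A# upward in close position it reads A#-C#-E#-F#.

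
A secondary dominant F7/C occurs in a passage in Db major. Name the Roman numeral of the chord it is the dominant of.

The chord is a dominant seventh chord on F.
A dominant resolves down a perfect fifth: F → Bb. In Db major, Bb is scale degree 6, i.e. vi.

vi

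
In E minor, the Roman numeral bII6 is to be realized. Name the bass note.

bII in E minor has root F; the chord is F-A-C.
The figure 6 means first inversion — the third is in the bass.

A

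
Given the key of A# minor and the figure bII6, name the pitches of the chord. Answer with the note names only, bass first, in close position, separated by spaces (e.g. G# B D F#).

bII6 is the Neapolitan sixth — a major triad on the lowered second degree, here in its customary first inversion. In A# minor that root is B.
So the chord is B-D#-F#, a major triad.
The figured bass 6 indicates first inversion, placing the third (D#) in the bass: D#-F#-B.

D# F# B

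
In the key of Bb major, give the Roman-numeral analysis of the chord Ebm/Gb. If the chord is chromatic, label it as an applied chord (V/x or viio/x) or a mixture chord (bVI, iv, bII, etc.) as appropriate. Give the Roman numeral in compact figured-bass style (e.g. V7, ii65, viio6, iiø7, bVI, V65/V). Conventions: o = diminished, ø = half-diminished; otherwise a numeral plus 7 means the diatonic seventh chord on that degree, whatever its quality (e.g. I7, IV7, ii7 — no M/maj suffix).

The pitches Eb-Gb-Bb form a minor triad rooted on Eb.
Eb is the fourth degree of Bb major. This is the minor subdominant, borrowed from the parallel minor.
With Gb in the bass the chord is in first inversion, so the figured bass is 6.

iv6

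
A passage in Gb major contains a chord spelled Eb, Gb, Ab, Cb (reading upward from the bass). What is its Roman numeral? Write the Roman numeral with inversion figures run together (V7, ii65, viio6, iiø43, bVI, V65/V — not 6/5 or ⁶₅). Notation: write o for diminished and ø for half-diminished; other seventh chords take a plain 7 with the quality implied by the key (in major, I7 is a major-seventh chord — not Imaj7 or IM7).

Stacked in thirds the chord is Ab-Cb-Eb-Gb: a minor seventh chord on Ab.
In Gb major, Ab is the supertonic; the diatonic minor seventh chord there is ii7.
With Eb in the bass the chord is in second inversion, so the figured bass is 43.

ii43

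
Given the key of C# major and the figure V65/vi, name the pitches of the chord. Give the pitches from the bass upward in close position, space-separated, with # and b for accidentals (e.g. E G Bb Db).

G## B# D# E#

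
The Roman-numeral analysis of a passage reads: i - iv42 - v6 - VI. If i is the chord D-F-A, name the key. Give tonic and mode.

i is given as D-F-A — a minor triad with root D.
If D is scale degree 1 and the mode makes that degree carry a minor triad, the tonic is D and the mode is minor.

D minor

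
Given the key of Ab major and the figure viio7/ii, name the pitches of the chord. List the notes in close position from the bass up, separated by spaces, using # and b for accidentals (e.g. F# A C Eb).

The slash marks an applied leading-tone chord: viio of ii. In Ab major, ii is Bb, so the leading tone to it is A, a half step below.
Building a fully diminished seventh chord on A gives A-C-Eb-Gb.

A C Eb Gb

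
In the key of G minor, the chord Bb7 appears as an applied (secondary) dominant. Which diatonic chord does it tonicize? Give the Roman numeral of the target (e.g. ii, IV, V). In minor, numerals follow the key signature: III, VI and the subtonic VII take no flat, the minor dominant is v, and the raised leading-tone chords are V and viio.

VI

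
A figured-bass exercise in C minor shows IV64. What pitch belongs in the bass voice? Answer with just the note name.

IV in C minor has root F; the chord is F-A-C.
The figure 64 means second inversion — the fifth is in the bass.

C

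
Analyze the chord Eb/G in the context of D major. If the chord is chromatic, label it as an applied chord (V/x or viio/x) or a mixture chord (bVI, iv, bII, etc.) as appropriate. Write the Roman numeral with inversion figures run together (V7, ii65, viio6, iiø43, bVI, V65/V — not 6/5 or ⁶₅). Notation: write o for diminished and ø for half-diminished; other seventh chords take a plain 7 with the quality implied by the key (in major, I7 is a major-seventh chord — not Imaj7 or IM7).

bII6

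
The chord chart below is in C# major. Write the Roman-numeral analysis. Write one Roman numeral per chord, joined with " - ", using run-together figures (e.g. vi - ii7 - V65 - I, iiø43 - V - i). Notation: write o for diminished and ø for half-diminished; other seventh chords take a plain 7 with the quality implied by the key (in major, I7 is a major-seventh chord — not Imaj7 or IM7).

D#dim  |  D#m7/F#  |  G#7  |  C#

iio - ii65 - V7 - I

D#dim: D# with this quality isn't in the key; it's iio, borrowed from the parallel minor.
D#m7/F# has root D#, degree 2 in C# major, so ii65.
G#7: dominant seventh chord on G# = scale degree 5 → V7.
C#: major triad on C# = scale degree 1 → I.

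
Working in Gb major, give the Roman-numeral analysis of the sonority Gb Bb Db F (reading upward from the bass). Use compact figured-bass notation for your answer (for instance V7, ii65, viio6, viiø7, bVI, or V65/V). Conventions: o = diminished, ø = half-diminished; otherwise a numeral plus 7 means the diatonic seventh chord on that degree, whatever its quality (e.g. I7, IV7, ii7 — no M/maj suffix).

I7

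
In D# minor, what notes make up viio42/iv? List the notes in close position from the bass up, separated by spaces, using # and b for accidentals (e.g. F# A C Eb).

E F## A# C#

The slash marks an applied leading-tone chord: viio of iv. In D# minor, iv is G#, so the leading tone to it is F##, a half step below.
Building a fully diminished seventh chord on F## gives F##-A#-C#-E.
The figured bass 42 indicates third inversion, placing the seventh (E) in the bass: E-F##-A#-C#.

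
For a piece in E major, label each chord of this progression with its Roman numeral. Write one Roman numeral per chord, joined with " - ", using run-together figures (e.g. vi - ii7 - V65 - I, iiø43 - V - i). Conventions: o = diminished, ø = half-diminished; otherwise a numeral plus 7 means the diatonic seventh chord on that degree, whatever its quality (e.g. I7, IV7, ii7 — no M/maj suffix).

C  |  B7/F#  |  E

C: major triad on C — chromatic; bVI (borrowed from the parallel minor).
B7/F#: dominant seventh chord on B = scale degree 5 → V43.
E: major triad on E = scale degree 1 → I.

bVI - V43 - I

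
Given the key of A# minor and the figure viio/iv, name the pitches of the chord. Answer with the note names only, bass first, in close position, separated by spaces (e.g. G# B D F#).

The slash marks an applied leading-tone chord: viio of iv. In A# minor, iv is D#, so the leading tone to it is C##, a half step below.
Building a diminished triad on C## gives C##-E#-G#.

C## E# G#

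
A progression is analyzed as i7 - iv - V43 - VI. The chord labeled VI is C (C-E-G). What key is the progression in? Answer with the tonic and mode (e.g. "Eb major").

VI is given as C-E-G — a major triad with root C.
Counting down 5 scale steps from C places the tonic on E; a major triad on degree 6 is diatonic only in minor.

E minor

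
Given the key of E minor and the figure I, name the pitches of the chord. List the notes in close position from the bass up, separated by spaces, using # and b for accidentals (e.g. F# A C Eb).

I is the major tonic (Picardy third), borrowed from the parallel major. In E minor that root is E.
So the chord is E-G#-B, a major triad.

E G# B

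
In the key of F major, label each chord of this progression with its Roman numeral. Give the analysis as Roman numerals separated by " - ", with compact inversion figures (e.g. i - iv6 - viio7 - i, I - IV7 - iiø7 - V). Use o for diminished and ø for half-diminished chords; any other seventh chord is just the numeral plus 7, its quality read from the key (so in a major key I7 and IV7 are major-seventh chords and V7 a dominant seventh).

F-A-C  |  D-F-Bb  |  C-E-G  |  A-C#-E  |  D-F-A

I - IV6 - V - V/vi - vi

F-A-C has root F, degree 1 in F major, so I.
D-F-Bb has root Bb, degree 4 in F major, so IV6.
C-E-G: major triad on C = scale degree 5 → V.
A-C#-E is the secondary dominant of vi (major triad on A): V/vi.
D-F-A: root D is the submediant; minor triad there is vi.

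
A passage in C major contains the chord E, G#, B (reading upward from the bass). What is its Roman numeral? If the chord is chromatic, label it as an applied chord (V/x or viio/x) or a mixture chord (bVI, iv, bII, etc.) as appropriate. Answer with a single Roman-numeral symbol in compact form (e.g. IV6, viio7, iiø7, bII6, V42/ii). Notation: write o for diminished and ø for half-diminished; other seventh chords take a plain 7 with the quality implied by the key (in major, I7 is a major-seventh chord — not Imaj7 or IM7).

V/vi

Stacked in thirds the chord is E-G#-B: a major triad on E.
E is not a diatonic chord root with this quality in C major, but it lies a perfect fifth above A (vi), so the chord functions as an applied dominant of vi.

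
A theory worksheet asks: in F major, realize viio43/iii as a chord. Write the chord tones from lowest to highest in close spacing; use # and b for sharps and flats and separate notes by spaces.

D F G# B

viio43/iii is a secondary leading-tone chord. The target iii is A in F major; the applied chord is rooted a semitone below, on G#.
Building a fully diminished seventh chord on G# gives G#-B-D-F.
The figured bass 43 indicates second inversion, placing the fifth (D) in the bass: D-F-G#-B.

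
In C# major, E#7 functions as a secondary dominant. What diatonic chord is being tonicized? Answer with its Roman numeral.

vi

The chord is a dominant seventh chord on E#.
A dominant resolves down a perfect fifth: E# → A#. In C# major, A# is scale degree 6, i.e. vi.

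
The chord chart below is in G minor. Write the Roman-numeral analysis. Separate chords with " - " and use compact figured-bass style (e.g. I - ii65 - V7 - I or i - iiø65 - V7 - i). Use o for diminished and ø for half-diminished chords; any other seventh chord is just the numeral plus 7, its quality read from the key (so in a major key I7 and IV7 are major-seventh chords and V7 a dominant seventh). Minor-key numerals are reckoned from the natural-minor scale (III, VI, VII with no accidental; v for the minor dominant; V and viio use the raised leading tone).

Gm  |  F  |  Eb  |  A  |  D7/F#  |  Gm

Gm: minor triad on G = scale degree 1 → i.
F: root F is the subtonic; major triad there is VII.
Eb: root Eb is the submediant; major triad there is VI.
A is the secondary dominant of V (major triad on A): V/V.
D7/F# has root D, degree 5 in G minor, so V65.
Gm: minor triad on G = scale degree 1 → i.

i - VII - VI - V/V - V65 - i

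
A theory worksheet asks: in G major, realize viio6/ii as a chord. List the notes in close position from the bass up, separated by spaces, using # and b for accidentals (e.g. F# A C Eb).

B D G#

viio6/ii is a secondary leading-tone chord. The target ii is A in G major; the applied chord is rooted a semitone below, on G#.
Building a diminished triad on G# gives G#-B-D.
With the 6 figure the chord is in first inversion; from the bass B upward in close position it reads B-D-G#.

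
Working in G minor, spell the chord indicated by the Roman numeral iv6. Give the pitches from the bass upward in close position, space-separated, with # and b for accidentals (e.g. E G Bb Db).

Eb G C

In G minor, scale degree 4 is C, and the diatonic chord built there is a minor triad.
Stacking thirds from C gives C-Eb-G.
The figured bass 6 indicates first inversion, placing the third (Eb) in the bass: Eb-G-C.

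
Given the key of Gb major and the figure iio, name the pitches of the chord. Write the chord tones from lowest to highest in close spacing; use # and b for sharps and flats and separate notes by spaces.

Ab Cb Ebb

Scale degree 2 in Gb major is Ab; here the chord built on it is altered to a diminished triad. iio is the diminished supertonic triad, borrowed from the parallel minor.
So the chord is Ab-Cb-Ebb, a diminished triad.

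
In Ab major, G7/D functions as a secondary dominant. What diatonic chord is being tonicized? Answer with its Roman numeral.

iii

The chord is a dominant seventh chord on G.
A dominant resolves down a perfect fifth: G → C. In Ab major, C is scale degree 3, i.e. iii.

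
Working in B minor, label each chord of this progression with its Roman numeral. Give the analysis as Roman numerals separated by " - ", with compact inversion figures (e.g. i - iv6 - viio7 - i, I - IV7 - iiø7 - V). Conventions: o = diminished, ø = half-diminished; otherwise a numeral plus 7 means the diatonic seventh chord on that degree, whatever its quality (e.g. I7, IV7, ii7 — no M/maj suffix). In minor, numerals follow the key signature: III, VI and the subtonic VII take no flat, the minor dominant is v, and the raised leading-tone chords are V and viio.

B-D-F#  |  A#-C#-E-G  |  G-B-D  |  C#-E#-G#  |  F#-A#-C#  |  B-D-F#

i - viio7 - VI - V/V - V - i

B-D-F#: minor triad on B = scale degree 1 → i.
A#-C#-E-G: root A# is the leading tone; fully diminished seventh chord there is viio7.
G-B-D: root G is the submediant; major triad there is VI.
C#-E#-G#: chromatic; C# is V of V, so V/V.
F#-A#-C#: major triad on F# = scale degree 5 → V.
B-D-F#: minor triad on B = scale degree 1 → i.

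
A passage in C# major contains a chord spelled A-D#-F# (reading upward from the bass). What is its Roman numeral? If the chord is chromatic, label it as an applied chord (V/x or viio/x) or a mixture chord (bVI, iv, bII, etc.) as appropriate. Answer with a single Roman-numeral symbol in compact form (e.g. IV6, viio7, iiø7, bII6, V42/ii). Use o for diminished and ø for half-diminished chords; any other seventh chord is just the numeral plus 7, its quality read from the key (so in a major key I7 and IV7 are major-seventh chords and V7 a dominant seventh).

Stacked in thirds the chord is D#-F#-A: a diminished triad on D#.
D# is the second degree of C# major. This is the diminished supertonic triad, borrowed from the parallel minor.
With A in the bass the chord is in second inversion, so the figured bass is 64.

iio64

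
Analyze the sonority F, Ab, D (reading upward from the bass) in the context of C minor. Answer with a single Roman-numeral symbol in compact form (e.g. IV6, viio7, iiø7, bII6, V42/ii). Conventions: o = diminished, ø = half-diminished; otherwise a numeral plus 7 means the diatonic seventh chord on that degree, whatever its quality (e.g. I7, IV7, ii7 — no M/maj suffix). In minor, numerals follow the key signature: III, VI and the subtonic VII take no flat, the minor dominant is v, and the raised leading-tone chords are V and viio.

iio6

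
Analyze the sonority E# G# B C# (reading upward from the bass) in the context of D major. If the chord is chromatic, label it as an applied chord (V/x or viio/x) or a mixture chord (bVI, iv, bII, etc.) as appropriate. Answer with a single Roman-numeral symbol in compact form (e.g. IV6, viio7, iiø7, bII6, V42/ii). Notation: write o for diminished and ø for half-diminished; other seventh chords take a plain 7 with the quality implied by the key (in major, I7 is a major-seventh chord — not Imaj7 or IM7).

V65/iii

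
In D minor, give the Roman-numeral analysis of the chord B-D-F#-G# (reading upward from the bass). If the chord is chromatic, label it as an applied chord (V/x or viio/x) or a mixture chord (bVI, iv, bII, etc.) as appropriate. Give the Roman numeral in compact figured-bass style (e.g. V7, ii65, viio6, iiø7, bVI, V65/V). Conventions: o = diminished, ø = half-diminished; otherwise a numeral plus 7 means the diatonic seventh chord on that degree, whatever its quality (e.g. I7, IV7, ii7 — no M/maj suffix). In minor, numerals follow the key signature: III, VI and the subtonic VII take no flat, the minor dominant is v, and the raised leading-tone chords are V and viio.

viiø65/V

The pitches G#-B-D-F# form a half-diminished seventh chord rooted on G#.
G# sits a half step below A (V in D minor); a diminished chord there is the applied leading-tone chord of V.
With B in the bass the chord is in first inversion, so the figured bass is 65.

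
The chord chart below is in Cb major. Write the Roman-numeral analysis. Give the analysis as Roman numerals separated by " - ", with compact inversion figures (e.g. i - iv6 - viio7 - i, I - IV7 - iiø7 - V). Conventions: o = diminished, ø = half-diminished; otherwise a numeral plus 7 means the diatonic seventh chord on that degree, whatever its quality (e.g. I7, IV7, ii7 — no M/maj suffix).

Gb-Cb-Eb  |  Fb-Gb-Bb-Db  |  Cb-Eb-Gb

I64 - V42 - I

Gb-Cb-Eb: major triad on Cb = scale degree 1 → I64.
Fb-Gb-Bb-Db: root Gb is the dominant; dominant seventh chord there is V42.
Cb-Eb-Gb: root Cb is the tonic; major triad there is I.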